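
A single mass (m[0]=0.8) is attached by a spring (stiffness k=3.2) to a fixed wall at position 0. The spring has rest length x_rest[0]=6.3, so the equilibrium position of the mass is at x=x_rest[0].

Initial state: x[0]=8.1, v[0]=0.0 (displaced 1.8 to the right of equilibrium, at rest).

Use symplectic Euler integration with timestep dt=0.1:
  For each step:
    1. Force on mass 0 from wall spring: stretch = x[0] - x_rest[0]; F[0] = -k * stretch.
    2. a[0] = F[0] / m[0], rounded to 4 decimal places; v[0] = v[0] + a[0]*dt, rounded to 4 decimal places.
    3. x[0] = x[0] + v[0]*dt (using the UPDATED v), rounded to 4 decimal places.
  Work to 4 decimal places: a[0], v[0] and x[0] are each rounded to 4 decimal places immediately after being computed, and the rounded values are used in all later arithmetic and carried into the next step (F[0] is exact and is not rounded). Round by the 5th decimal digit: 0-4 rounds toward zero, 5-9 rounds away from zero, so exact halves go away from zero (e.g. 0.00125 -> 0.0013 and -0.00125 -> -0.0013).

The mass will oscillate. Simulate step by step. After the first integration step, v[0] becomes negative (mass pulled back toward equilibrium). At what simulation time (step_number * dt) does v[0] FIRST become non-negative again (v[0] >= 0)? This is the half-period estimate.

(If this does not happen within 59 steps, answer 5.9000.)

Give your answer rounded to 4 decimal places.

Answer: 1.6000

Derivation:
Step 0: x=[8.1000] v=[0.0000]
Step 1: x=[8.0280] v=[-0.7200]
Step 2: x=[7.8869] v=[-1.4112]
Step 3: x=[7.6823] v=[-2.0460]
Step 4: x=[7.4224] v=[-2.5989]
Step 5: x=[7.1176] v=[-3.0479]
Step 6: x=[6.7801] v=[-3.3749]
Step 7: x=[6.4234] v=[-3.5669]
Step 8: x=[6.0618] v=[-3.6163]
Step 9: x=[5.7097] v=[-3.5210]
Step 10: x=[5.3812] v=[-3.2849]
Step 11: x=[5.0895] v=[-2.9174]
Step 12: x=[4.8462] v=[-2.4332]
Step 13: x=[4.6610] v=[-1.8517]
Step 14: x=[4.5414] v=[-1.1961]
Step 15: x=[4.4921] v=[-0.4927]
Step 16: x=[4.5152] v=[0.2305]
First v>=0 after going negative at step 16, time=1.6000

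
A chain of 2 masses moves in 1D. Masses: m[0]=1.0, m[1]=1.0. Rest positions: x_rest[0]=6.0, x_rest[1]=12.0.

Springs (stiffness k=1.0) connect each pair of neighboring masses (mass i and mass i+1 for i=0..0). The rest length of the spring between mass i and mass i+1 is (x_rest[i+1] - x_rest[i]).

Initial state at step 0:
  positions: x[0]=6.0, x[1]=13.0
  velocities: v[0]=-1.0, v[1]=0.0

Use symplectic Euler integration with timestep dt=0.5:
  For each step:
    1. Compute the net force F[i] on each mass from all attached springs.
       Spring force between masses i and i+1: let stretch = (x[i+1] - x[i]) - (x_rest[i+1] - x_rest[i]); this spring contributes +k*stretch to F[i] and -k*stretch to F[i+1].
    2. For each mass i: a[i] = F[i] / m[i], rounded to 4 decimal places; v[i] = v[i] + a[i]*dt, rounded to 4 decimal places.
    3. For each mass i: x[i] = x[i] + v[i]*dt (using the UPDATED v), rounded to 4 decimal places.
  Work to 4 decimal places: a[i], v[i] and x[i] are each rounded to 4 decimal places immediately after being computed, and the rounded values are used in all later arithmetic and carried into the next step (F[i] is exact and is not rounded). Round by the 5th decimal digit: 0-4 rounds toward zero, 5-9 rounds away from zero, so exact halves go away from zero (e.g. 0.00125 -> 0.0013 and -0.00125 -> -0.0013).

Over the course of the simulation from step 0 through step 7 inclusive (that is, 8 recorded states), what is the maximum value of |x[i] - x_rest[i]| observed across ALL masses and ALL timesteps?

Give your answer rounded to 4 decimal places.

Step 0: x=[6.0000 13.0000] v=[-1.0000 0.0000]
Step 1: x=[5.7500 12.7500] v=[-0.5000 -0.5000]
Step 2: x=[5.7500 12.2500] v=[0.0000 -1.0000]
Step 3: x=[5.8750 11.6250] v=[0.2500 -1.2500]
Step 4: x=[5.9375 11.0625] v=[0.1250 -1.1250]
Step 5: x=[5.7813 10.7188] v=[-0.3125 -0.6875]
Step 6: x=[5.3594 10.6407] v=[-0.8438 -0.1563]
Step 7: x=[4.7578 10.7423] v=[-1.2032 0.2031]
Max displacement = 1.3593

Answer: 1.3593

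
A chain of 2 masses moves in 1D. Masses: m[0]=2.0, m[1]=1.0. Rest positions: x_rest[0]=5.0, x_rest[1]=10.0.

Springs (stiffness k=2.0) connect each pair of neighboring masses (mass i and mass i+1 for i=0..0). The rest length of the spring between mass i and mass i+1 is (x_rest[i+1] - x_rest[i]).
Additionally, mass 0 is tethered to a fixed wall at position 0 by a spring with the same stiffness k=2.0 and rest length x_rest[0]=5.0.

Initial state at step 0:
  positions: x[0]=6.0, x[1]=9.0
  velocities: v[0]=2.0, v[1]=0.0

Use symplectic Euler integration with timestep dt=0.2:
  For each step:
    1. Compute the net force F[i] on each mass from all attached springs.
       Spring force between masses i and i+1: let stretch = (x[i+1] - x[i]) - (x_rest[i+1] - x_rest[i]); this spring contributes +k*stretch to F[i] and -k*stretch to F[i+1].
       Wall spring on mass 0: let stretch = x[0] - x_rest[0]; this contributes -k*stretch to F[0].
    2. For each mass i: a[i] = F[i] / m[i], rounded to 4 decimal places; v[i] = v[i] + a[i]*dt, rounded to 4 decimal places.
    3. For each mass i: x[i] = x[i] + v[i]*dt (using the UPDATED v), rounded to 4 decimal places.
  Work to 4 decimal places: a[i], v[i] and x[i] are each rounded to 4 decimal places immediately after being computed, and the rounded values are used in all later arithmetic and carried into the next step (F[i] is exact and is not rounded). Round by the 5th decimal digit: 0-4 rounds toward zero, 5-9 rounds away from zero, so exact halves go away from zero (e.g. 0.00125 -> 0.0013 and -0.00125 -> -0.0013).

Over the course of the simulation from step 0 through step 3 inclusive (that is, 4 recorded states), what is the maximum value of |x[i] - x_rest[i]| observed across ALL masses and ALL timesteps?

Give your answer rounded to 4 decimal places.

Answer: 1.4337

Derivation:
Step 0: x=[6.0000 9.0000] v=[2.0000 0.0000]
Step 1: x=[6.2800 9.1600] v=[1.4000 0.8000]
Step 2: x=[6.4240 9.4896] v=[0.7200 1.6480]
Step 3: x=[6.4337 9.9740] v=[0.0483 2.4218]
Max displacement = 1.4337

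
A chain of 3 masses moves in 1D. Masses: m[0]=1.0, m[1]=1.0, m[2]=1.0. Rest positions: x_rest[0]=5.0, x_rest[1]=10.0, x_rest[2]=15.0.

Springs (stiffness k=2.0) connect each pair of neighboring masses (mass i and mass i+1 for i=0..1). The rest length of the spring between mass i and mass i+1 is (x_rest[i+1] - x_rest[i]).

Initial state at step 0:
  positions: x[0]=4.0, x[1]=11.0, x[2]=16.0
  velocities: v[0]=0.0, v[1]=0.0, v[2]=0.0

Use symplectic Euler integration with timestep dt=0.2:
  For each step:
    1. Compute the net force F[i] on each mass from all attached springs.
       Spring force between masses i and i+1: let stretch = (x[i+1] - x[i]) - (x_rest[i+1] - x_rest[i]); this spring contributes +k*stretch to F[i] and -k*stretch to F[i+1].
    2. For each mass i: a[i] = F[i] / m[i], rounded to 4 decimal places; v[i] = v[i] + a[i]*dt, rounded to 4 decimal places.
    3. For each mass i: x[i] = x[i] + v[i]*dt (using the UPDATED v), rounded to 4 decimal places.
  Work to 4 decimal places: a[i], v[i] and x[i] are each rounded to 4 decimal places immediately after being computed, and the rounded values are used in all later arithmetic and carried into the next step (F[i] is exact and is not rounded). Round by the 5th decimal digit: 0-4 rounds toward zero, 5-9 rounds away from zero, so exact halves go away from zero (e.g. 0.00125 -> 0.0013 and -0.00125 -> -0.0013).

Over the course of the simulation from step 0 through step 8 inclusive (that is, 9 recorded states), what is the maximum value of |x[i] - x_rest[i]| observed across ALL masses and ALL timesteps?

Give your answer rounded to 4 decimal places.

Answer: 1.2530

Derivation:
Step 0: x=[4.0000 11.0000 16.0000] v=[0.0000 0.0000 0.0000]
Step 1: x=[4.1600 10.8400 16.0000] v=[0.8000 -0.8000 0.0000]
Step 2: x=[4.4544 10.5584 15.9872] v=[1.4720 -1.4080 -0.0640]
Step 3: x=[4.8371 10.2228 15.9401] v=[1.9136 -1.6781 -0.2355]
Step 4: x=[5.2507 9.9137 15.8356] v=[2.0679 -1.5455 -0.5224]
Step 5: x=[5.6373 9.7053 15.6574] v=[1.9331 -1.0419 -0.8912]
Step 6: x=[5.9494 9.6476 15.4030] v=[1.5603 -0.2883 -1.2720]
Step 7: x=[6.1573 9.7545 15.0882] v=[1.0396 0.5346 -1.5742]
Step 8: x=[6.2530 10.0003 14.7467] v=[0.4785 1.2292 -1.7077]
Max displacement = 1.2530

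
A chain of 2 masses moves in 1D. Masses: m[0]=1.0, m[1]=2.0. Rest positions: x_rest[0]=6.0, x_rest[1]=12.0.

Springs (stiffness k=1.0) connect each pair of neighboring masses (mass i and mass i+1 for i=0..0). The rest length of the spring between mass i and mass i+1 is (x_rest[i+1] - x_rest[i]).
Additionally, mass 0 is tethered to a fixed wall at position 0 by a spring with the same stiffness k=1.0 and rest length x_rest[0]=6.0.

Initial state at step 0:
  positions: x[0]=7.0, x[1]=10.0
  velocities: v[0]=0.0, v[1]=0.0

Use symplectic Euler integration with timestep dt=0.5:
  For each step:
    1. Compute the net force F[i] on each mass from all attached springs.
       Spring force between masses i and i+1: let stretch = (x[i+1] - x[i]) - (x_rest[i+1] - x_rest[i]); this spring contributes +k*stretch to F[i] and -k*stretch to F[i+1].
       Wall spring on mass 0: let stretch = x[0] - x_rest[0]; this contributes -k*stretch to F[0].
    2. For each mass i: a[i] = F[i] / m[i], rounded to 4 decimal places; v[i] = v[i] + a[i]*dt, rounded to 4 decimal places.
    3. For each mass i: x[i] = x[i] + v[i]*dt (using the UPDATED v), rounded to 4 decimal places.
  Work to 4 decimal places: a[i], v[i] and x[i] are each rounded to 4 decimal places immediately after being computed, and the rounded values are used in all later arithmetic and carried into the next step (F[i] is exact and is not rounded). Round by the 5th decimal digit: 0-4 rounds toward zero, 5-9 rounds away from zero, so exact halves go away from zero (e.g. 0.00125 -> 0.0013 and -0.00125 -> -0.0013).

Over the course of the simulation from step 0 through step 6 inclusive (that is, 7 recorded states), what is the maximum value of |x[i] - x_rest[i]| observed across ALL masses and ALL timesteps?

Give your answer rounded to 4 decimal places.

Step 0: x=[7.0000 10.0000] v=[0.0000 0.0000]
Step 1: x=[6.0000 10.3750] v=[-2.0000 0.7500]
Step 2: x=[4.5938 10.9532] v=[-2.8125 1.1563]
Step 3: x=[3.6290 11.4865] v=[-1.9297 1.0665]
Step 4: x=[3.7213 11.7876] v=[0.1846 0.6021]
Step 5: x=[4.8999 11.8304] v=[2.3571 0.0855]
Step 6: x=[6.5861 11.7568] v=[3.3724 -0.1472]
Max displacement = 2.3710

Answer: 2.3710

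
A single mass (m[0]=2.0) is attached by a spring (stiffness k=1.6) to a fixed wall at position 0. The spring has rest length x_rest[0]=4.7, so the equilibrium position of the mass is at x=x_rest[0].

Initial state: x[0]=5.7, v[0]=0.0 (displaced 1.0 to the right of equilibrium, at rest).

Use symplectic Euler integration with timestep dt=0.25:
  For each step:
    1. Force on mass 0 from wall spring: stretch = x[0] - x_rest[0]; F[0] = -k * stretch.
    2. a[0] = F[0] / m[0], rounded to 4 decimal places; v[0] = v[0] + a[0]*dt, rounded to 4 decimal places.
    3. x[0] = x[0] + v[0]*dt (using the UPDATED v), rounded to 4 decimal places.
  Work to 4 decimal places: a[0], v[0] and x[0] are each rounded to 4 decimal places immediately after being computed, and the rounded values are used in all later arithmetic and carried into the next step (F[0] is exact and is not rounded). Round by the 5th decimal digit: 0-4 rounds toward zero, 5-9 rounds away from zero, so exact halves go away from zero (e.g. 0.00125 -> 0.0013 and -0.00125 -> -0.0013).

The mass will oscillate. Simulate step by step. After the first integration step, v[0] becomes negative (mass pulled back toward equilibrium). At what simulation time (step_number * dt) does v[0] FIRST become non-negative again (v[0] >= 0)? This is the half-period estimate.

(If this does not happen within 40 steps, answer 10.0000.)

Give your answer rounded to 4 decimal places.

Answer: 3.7500

Derivation:
Step 0: x=[5.7000] v=[0.0000]
Step 1: x=[5.6500] v=[-0.2000]
Step 2: x=[5.5525] v=[-0.3900]
Step 3: x=[5.4124] v=[-0.5605]
Step 4: x=[5.2367] v=[-0.7030]
Step 5: x=[5.0341] v=[-0.8104]
Step 6: x=[4.8148] v=[-0.8772]
Step 7: x=[4.5898] v=[-0.9002]
Step 8: x=[4.3703] v=[-0.8782]
Step 9: x=[4.1672] v=[-0.8123]
Step 10: x=[3.9908] v=[-0.7058]
Step 11: x=[3.8498] v=[-0.5640]
Step 12: x=[3.7513] v=[-0.3940]
Step 13: x=[3.7002] v=[-0.2043]
Step 14: x=[3.6991] v=[-0.0044]
Step 15: x=[3.7481] v=[0.1958]
First v>=0 after going negative at step 15, time=3.7500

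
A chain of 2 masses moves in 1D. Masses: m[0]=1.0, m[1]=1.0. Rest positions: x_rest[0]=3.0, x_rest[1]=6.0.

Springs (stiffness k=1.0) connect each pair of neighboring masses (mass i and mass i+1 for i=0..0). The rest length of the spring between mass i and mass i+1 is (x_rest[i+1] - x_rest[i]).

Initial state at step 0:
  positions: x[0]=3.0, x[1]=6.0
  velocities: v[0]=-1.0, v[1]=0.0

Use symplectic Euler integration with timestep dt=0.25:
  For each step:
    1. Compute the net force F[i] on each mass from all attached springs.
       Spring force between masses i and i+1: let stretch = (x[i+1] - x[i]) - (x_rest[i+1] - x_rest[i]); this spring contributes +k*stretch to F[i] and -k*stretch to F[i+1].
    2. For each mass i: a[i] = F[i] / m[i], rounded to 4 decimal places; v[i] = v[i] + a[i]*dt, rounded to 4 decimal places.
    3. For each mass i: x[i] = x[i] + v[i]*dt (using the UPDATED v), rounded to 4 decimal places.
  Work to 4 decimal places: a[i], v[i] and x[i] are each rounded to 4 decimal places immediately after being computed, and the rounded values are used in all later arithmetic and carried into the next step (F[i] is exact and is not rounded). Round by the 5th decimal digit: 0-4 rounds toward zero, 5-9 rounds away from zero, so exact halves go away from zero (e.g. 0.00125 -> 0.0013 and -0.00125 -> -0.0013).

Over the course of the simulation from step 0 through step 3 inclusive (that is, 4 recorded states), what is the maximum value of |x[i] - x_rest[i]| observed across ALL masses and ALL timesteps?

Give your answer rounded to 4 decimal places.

Step 0: x=[3.0000 6.0000] v=[-1.0000 0.0000]
Step 1: x=[2.7500 6.0000] v=[-1.0000 0.0000]
Step 2: x=[2.5156 5.9844] v=[-0.9375 -0.0625]
Step 3: x=[2.3105 5.9395] v=[-0.8203 -0.1797]
Max displacement = 0.6895

Answer: 0.6895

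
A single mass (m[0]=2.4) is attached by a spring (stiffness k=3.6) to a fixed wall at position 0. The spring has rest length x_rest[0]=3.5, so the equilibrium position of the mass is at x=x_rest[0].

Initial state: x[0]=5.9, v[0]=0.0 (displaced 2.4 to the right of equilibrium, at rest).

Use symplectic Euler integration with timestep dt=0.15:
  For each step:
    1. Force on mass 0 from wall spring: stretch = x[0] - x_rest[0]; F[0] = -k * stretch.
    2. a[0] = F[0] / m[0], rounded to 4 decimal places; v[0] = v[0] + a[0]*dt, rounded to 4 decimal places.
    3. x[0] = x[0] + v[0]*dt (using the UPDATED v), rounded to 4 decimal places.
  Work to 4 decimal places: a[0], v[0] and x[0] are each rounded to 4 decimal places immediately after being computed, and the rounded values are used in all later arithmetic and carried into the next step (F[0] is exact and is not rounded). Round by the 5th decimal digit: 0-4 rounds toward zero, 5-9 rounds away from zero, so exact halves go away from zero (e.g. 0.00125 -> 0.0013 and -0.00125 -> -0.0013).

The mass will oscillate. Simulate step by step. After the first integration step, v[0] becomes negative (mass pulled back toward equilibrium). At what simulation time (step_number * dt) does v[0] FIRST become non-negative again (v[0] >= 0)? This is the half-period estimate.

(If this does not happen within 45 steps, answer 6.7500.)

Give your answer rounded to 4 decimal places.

Step 0: x=[5.9000] v=[0.0000]
Step 1: x=[5.8190] v=[-0.5400]
Step 2: x=[5.6597] v=[-1.0618]
Step 3: x=[5.4275] v=[-1.5477]
Step 4: x=[5.1303] v=[-1.9814]
Step 5: x=[4.7781] v=[-2.3482]
Step 6: x=[4.3827] v=[-2.6358]
Step 7: x=[3.9575] v=[-2.8344]
Step 8: x=[3.5169] v=[-2.9373]
Step 9: x=[3.0757] v=[-2.9411]
Step 10: x=[2.6489] v=[-2.8456]
Step 11: x=[2.2508] v=[-2.6541]
Step 12: x=[1.8949] v=[-2.3730]
Step 13: x=[1.5931] v=[-2.0118]
Step 14: x=[1.3557] v=[-1.5827]
Step 15: x=[1.1907] v=[-1.1002]
Step 16: x=[1.1036] v=[-0.5806]
Step 17: x=[1.0974] v=[-0.0414]
Step 18: x=[1.1723] v=[0.4992]
First v>=0 after going negative at step 18, time=2.7000

Answer: 2.7000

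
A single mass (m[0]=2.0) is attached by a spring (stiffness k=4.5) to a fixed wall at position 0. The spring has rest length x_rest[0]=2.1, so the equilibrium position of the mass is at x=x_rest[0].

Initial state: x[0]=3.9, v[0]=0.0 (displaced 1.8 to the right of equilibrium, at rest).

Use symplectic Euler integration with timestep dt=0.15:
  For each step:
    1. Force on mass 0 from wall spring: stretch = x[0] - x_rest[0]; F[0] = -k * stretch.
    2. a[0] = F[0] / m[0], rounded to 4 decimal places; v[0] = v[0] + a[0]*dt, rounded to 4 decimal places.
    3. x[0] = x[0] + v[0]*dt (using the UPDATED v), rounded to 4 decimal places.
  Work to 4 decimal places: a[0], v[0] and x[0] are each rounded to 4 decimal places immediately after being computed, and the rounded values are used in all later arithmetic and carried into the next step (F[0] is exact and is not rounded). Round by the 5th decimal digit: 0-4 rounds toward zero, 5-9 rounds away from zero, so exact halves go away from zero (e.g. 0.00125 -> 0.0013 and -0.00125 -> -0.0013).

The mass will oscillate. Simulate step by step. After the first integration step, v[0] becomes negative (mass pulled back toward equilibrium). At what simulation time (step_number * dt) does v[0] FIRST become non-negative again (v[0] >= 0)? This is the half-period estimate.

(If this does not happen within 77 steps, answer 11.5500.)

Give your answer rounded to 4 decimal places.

Answer: 2.1000

Derivation:
Step 0: x=[3.9000] v=[0.0000]
Step 1: x=[3.8089] v=[-0.6075]
Step 2: x=[3.6313] v=[-1.1843]
Step 3: x=[3.3761] v=[-1.7011]
Step 4: x=[3.0563] v=[-2.1318]
Step 5: x=[2.6881] v=[-2.4546]
Step 6: x=[2.2901] v=[-2.6531]
Step 7: x=[1.8825] v=[-2.7173]
Step 8: x=[1.4859] v=[-2.6439]
Step 9: x=[1.1204] v=[-2.4366]
Step 10: x=[0.8045] v=[-2.1060]
Step 11: x=[0.5542] v=[-1.6688]
Step 12: x=[0.3821] v=[-1.1471]
Step 13: x=[0.2970] v=[-0.5673]
Step 14: x=[0.3032] v=[0.0412]
First v>=0 after going negative at step 14, time=2.1000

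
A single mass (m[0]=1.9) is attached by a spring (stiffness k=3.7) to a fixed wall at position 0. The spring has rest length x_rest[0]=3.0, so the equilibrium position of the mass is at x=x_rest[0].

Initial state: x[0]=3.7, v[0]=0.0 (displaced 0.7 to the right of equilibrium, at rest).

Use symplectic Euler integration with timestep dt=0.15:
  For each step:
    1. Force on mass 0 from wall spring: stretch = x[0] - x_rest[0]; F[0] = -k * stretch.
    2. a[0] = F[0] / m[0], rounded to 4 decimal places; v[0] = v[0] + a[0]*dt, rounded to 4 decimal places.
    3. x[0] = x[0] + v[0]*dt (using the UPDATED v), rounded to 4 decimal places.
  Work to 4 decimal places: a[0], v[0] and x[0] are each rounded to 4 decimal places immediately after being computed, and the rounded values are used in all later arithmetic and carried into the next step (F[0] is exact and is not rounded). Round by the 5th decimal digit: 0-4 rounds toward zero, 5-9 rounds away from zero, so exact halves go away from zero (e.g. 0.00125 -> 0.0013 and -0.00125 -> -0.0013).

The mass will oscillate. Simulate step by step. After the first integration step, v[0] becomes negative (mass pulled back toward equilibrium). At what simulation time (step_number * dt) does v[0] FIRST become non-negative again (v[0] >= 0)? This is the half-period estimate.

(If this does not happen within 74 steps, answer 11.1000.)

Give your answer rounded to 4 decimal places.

Answer: 2.2500

Derivation:
Step 0: x=[3.7000] v=[0.0000]
Step 1: x=[3.6693] v=[-0.2045]
Step 2: x=[3.6093] v=[-0.4000]
Step 3: x=[3.5226] v=[-0.5780]
Step 4: x=[3.4130] v=[-0.7307]
Step 5: x=[3.2853] v=[-0.8513]
Step 6: x=[3.1451] v=[-0.9346]
Step 7: x=[2.9986] v=[-0.9770]
Step 8: x=[2.8521] v=[-0.9766]
Step 9: x=[2.7121] v=[-0.9334]
Step 10: x=[2.5847] v=[-0.8493]
Step 11: x=[2.4755] v=[-0.7280]
Step 12: x=[2.3893] v=[-0.5748]
Step 13: x=[2.3298] v=[-0.3964]
Step 14: x=[2.2997] v=[-0.2006]
Step 15: x=[2.3003] v=[0.0040]
First v>=0 after going negative at step 15, time=2.2500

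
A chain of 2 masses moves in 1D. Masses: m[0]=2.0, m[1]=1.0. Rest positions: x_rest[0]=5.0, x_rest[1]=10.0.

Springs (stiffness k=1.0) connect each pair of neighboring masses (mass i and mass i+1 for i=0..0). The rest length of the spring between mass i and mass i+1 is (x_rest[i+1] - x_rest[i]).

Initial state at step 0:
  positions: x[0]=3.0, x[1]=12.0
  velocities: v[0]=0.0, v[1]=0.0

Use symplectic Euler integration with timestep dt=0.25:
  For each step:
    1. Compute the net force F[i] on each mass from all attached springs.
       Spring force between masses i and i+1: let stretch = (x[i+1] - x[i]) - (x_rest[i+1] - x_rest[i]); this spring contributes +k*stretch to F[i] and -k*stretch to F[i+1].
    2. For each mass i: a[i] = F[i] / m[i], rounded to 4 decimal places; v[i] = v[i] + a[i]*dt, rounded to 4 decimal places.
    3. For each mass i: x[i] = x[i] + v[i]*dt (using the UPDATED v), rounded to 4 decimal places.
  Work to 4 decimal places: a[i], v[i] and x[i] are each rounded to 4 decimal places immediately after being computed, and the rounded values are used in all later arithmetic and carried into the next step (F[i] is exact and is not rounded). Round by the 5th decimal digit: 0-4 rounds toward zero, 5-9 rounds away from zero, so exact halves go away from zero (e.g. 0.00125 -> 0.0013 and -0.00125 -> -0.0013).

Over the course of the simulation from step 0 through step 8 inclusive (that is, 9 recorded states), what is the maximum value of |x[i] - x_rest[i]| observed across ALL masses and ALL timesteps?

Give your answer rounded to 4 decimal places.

Step 0: x=[3.0000 12.0000] v=[0.0000 0.0000]
Step 1: x=[3.1250 11.7500] v=[0.5000 -1.0000]
Step 2: x=[3.3633 11.2734] v=[0.9531 -1.9063]
Step 3: x=[3.6925 10.6150] v=[1.3169 -2.6338]
Step 4: x=[4.0818 9.8364] v=[1.5572 -3.1144]
Step 5: x=[4.4947 9.0106] v=[1.6515 -3.3031]
Step 6: x=[4.8925 8.2151] v=[1.5910 -3.1821]
Step 7: x=[5.2378 7.5244] v=[1.3813 -2.7628]
Step 8: x=[5.4983 7.0033] v=[1.0421 -2.0845]
Max displacement = 2.9967

Answer: 2.9967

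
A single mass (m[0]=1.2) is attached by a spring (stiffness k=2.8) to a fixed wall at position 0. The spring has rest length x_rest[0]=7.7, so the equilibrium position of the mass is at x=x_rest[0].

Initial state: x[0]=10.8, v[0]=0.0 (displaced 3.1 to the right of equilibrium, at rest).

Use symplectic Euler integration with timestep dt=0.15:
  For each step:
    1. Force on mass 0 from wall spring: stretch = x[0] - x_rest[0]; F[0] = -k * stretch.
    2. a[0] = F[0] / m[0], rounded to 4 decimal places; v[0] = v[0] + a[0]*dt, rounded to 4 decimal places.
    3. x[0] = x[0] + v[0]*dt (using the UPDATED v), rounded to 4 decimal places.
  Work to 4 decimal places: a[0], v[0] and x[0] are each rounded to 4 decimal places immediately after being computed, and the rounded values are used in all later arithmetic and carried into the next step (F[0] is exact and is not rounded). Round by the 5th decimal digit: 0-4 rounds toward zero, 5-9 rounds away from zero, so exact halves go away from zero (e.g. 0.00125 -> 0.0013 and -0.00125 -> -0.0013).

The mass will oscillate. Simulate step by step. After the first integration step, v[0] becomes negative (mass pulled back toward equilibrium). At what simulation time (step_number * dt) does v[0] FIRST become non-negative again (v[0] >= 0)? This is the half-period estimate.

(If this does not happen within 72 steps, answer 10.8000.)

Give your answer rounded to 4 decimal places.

Step 0: x=[10.8000] v=[0.0000]
Step 1: x=[10.6373] v=[-1.0850]
Step 2: x=[10.3203] v=[-2.1131]
Step 3: x=[9.8658] v=[-3.0302]
Step 4: x=[9.2976] v=[-3.7882]
Step 5: x=[8.6455] v=[-4.3474]
Step 6: x=[7.9438] v=[-4.6783]
Step 7: x=[7.2293] v=[-4.7636]
Step 8: x=[6.5395] v=[-4.5989]
Step 9: x=[5.9106] v=[-4.1927]
Step 10: x=[5.3756] v=[-3.5664]
Step 11: x=[4.9627] v=[-2.7529]
Step 12: x=[4.6935] v=[-1.7949]
Step 13: x=[4.5821] v=[-0.7426]
Step 14: x=[4.6344] v=[0.3487]
First v>=0 after going negative at step 14, time=2.1000

Answer: 2.1000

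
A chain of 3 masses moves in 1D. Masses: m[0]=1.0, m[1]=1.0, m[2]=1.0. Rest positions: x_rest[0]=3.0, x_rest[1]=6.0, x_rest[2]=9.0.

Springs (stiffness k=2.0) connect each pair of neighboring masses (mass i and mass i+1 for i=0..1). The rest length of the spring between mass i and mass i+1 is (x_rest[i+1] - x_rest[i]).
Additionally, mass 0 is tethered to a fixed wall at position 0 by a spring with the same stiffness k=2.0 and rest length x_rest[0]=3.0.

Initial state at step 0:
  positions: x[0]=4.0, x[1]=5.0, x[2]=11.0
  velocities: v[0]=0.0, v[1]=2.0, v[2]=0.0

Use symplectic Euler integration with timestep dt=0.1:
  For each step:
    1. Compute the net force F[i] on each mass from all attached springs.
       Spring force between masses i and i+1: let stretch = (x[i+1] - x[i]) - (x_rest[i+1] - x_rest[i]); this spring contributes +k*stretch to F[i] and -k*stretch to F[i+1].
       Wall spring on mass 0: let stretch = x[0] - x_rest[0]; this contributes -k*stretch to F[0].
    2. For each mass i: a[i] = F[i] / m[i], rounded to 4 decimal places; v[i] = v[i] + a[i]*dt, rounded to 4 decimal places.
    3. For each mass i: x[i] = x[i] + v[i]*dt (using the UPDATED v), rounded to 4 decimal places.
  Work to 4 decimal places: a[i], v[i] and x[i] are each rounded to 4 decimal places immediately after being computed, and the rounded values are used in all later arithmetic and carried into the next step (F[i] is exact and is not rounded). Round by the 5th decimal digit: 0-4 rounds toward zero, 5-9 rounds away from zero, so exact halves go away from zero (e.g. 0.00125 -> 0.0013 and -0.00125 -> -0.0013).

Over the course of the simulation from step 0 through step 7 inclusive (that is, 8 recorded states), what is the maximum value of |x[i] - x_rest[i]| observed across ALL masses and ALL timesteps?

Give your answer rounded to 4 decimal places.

Answer: 2.0841

Derivation:
Step 0: x=[4.0000 5.0000 11.0000] v=[0.0000 2.0000 0.0000]
Step 1: x=[3.9400 5.3000 10.9400] v=[-0.6000 3.0000 -0.6000]
Step 2: x=[3.8284 5.6856 10.8272] v=[-1.1160 3.8560 -1.1280]
Step 3: x=[3.6774 6.1369 10.6716] v=[-1.5102 4.5129 -1.5563]
Step 4: x=[3.5020 6.6297 10.4853] v=[-1.7538 4.9279 -1.8632]
Step 5: x=[3.3191 7.1371 10.2819] v=[-1.8287 5.0735 -2.0343]
Step 6: x=[3.1462 7.6310 10.0756] v=[-1.7289 4.9389 -2.0633]
Step 7: x=[3.0001 8.0841 9.8804] v=[-1.4612 4.5309 -1.9522]
Max displacement = 2.0841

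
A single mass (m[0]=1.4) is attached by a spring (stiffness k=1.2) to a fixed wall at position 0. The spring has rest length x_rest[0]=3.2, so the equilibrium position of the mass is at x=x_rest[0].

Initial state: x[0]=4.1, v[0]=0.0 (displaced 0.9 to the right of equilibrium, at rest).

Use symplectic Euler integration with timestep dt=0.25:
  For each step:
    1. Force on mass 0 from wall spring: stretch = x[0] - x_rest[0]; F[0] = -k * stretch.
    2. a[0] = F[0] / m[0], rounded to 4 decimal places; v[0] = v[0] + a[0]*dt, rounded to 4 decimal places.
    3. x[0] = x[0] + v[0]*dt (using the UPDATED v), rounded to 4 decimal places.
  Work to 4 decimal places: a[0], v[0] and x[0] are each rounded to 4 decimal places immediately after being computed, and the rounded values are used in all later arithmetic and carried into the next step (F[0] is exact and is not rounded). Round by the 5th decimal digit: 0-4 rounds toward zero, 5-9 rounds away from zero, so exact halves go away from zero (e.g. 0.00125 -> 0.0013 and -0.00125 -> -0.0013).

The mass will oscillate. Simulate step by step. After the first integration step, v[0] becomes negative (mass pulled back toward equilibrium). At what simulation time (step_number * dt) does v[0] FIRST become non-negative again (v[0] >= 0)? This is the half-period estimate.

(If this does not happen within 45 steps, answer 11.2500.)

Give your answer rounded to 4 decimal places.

Step 0: x=[4.1000] v=[0.0000]
Step 1: x=[4.0518] v=[-0.1929]
Step 2: x=[3.9580] v=[-0.3754]
Step 3: x=[3.8236] v=[-0.5378]
Step 4: x=[3.6558] v=[-0.6714]
Step 5: x=[3.4635] v=[-0.7691]
Step 6: x=[3.2571] v=[-0.8256]
Step 7: x=[3.0477] v=[-0.8378]
Step 8: x=[2.8464] v=[-0.8052]
Step 9: x=[2.6641] v=[-0.7294]
Step 10: x=[2.5105] v=[-0.6146]
Step 11: x=[2.3938] v=[-0.4669]
Step 12: x=[2.3203] v=[-0.2942]
Step 13: x=[2.2939] v=[-0.1057]
Step 14: x=[2.3160] v=[0.0885]
First v>=0 after going negative at step 14, time=3.5000

Answer: 3.5000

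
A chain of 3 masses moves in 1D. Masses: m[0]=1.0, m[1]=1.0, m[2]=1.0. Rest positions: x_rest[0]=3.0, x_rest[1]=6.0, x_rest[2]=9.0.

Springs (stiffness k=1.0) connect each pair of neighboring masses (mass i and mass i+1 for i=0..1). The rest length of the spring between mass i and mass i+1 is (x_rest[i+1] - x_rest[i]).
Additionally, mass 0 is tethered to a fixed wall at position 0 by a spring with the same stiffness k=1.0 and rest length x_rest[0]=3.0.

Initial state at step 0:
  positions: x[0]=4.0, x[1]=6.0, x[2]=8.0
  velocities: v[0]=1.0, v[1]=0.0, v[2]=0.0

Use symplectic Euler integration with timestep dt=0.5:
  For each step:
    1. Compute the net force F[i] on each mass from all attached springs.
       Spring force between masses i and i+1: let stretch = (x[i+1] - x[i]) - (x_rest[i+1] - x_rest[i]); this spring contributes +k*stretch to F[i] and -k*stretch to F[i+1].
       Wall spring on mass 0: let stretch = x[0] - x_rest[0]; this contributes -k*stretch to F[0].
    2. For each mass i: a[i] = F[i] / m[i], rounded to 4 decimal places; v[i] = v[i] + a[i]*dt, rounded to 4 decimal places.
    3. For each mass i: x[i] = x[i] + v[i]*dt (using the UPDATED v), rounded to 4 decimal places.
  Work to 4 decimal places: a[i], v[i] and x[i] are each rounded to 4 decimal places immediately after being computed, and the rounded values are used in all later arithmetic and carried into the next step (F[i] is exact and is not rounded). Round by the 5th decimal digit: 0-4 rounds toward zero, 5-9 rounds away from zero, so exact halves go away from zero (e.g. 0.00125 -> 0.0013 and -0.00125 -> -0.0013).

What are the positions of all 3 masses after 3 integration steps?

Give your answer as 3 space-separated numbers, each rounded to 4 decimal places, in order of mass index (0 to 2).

Answer: 2.7656 6.1407 9.2188

Derivation:
Step 0: x=[4.0000 6.0000 8.0000] v=[1.0000 0.0000 0.0000]
Step 1: x=[4.0000 6.0000 8.2500] v=[0.0000 0.0000 0.5000]
Step 2: x=[3.5000 6.0625 8.6875] v=[-1.0000 0.1250 0.8750]
Step 3: x=[2.7656 6.1407 9.2188] v=[-1.4688 0.1563 1.0625]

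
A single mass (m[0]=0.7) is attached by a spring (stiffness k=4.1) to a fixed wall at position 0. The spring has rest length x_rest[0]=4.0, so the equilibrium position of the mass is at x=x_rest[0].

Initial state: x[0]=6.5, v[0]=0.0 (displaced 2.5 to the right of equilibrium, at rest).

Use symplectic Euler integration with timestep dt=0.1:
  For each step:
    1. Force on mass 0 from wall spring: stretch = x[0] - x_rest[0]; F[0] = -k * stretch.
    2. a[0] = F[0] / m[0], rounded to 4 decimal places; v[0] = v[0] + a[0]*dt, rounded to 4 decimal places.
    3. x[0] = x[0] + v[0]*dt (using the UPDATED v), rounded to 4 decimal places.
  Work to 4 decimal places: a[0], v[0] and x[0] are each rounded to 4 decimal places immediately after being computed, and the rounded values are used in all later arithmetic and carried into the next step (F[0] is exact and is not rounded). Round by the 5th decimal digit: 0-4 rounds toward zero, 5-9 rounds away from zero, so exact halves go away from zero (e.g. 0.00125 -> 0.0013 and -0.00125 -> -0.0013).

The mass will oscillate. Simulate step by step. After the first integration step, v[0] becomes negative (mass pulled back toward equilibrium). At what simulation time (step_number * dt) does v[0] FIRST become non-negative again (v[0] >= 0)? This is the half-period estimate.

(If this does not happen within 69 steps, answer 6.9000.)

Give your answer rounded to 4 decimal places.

Step 0: x=[6.5000] v=[0.0000]
Step 1: x=[6.3536] v=[-1.4643]
Step 2: x=[6.0693] v=[-2.8428]
Step 3: x=[5.6638] v=[-4.0548]
Step 4: x=[5.1609] v=[-5.0293]
Step 5: x=[4.5900] v=[-5.7093]
Step 6: x=[3.9845] v=[-6.0549]
Step 7: x=[3.3799] v=[-6.0458]
Step 8: x=[2.8116] v=[-5.6826]
Step 9: x=[2.3130] v=[-4.9865]
Step 10: x=[1.9132] v=[-3.9984]
Step 11: x=[1.6356] v=[-2.7761]
Step 12: x=[1.4965] v=[-1.3912]
Step 13: x=[1.5040] v=[0.0751]
First v>=0 after going negative at step 13, time=1.3000

Answer: 1.3000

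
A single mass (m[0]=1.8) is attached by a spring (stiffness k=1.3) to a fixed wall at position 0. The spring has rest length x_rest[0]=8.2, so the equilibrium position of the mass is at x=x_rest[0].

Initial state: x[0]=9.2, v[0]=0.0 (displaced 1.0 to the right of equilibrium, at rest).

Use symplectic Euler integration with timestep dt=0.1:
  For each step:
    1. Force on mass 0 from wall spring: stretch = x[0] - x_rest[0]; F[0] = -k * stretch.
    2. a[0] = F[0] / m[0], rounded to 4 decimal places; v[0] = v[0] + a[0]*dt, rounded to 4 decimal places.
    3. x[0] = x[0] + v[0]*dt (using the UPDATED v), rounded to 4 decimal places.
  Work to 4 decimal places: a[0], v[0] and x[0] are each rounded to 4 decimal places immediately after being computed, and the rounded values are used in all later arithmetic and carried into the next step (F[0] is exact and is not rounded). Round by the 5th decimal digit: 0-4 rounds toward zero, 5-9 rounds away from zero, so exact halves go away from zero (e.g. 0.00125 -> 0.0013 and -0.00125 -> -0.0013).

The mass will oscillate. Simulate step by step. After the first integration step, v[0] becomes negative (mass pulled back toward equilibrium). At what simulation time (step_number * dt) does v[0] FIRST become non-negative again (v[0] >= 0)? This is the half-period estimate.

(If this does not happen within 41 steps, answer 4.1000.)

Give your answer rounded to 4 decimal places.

Answer: 3.7000

Derivation:
Step 0: x=[9.2000] v=[0.0000]
Step 1: x=[9.1928] v=[-0.0722]
Step 2: x=[9.1784] v=[-0.1439]
Step 3: x=[9.1569] v=[-0.2146]
Step 4: x=[9.1285] v=[-0.2837]
Step 5: x=[9.0934] v=[-0.3508]
Step 6: x=[9.0519] v=[-0.4153]
Step 7: x=[9.0042] v=[-0.4768]
Step 8: x=[8.9507] v=[-0.5349]
Step 9: x=[8.8918] v=[-0.5891]
Step 10: x=[8.8279] v=[-0.6391]
Step 11: x=[8.7595] v=[-0.6845]
Step 12: x=[8.6870] v=[-0.7249]
Step 13: x=[8.6110] v=[-0.7601]
Step 14: x=[8.5320] v=[-0.7898]
Step 15: x=[8.4506] v=[-0.8138]
Step 16: x=[8.3674] v=[-0.8319]
Step 17: x=[8.2830] v=[-0.8440]
Step 18: x=[8.1980] v=[-0.8500]
Step 19: x=[8.1130] v=[-0.8499]
Step 20: x=[8.0286] v=[-0.8436]
Step 21: x=[7.9455] v=[-0.8312]
Step 22: x=[7.8642] v=[-0.8128]
Step 23: x=[7.7853] v=[-0.7886]
Step 24: x=[7.7094] v=[-0.7587]
Step 25: x=[7.6371] v=[-0.7233]
Step 26: x=[7.5688] v=[-0.6827]
Step 27: x=[7.5051] v=[-0.6371]
Step 28: x=[7.4464] v=[-0.5869]
Step 29: x=[7.3932] v=[-0.5325]
Step 30: x=[7.3458] v=[-0.4742]
Step 31: x=[7.3046] v=[-0.4125]
Step 32: x=[7.2698] v=[-0.3478]
Step 33: x=[7.2417] v=[-0.2806]
Step 34: x=[7.2206] v=[-0.2114]
Step 35: x=[7.2065] v=[-0.1407]
Step 36: x=[7.1996] v=[-0.0690]
Step 37: x=[7.1999] v=[0.0033]
First v>=0 after going negative at step 37, time=3.7000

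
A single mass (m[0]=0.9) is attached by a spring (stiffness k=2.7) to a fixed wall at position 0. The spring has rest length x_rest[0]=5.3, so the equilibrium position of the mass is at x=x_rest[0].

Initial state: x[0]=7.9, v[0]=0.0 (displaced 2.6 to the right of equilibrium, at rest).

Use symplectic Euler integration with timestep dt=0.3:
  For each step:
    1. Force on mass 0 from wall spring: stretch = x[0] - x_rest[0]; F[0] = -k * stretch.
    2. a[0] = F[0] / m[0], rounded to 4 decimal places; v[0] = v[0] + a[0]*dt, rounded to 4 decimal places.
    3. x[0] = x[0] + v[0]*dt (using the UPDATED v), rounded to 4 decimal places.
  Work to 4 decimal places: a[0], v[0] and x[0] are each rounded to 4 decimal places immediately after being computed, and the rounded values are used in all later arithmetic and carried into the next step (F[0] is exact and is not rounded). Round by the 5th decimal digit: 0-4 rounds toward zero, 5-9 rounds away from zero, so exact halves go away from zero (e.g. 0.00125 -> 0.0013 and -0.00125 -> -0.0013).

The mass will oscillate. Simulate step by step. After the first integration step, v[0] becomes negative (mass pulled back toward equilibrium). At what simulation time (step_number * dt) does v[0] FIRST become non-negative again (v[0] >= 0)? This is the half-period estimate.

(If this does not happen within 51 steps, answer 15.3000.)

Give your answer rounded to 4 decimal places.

Answer: 1.8000

Derivation:
Step 0: x=[7.9000] v=[0.0000]
Step 1: x=[7.1980] v=[-2.3400]
Step 2: x=[5.9835] v=[-4.0482]
Step 3: x=[4.5845] v=[-4.6634]
Step 4: x=[3.3787] v=[-4.0195]
Step 5: x=[2.6916] v=[-2.2903]
Step 6: x=[2.7088] v=[0.0573]
First v>=0 after going negative at step 6, time=1.8000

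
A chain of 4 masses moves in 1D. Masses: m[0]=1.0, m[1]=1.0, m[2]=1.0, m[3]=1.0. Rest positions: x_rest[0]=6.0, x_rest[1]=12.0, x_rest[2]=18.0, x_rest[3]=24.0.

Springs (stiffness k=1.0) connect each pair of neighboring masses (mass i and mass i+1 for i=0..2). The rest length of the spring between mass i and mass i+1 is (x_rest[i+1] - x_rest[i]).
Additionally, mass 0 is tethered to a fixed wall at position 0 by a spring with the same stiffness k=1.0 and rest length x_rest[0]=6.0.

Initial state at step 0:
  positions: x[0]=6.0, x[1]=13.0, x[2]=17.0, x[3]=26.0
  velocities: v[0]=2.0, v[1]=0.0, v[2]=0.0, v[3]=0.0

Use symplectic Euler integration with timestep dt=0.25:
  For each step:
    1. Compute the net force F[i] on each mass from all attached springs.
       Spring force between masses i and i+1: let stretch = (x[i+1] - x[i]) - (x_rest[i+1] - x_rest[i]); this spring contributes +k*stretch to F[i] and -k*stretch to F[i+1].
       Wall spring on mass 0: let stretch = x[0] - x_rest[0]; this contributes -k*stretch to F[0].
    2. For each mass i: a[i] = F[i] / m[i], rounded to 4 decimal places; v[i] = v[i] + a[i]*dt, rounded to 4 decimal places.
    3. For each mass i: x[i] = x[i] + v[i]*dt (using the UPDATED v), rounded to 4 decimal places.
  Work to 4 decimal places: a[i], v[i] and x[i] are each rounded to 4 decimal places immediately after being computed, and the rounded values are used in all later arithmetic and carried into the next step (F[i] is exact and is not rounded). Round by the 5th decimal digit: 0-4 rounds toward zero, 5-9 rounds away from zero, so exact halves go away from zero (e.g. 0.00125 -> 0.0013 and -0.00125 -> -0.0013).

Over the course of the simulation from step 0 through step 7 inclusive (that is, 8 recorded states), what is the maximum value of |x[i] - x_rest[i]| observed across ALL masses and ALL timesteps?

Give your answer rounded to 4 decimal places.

Answer: 2.3098

Derivation:
Step 0: x=[6.0000 13.0000 17.0000 26.0000] v=[2.0000 0.0000 0.0000 0.0000]
Step 1: x=[6.5625 12.8125 17.3125 25.8125] v=[2.2500 -0.7500 1.2500 -0.7500]
Step 2: x=[7.1055 12.5156 17.8750 25.4688] v=[2.1719 -1.1875 2.2500 -1.3750]
Step 3: x=[7.5425 12.2156 18.5772 25.0254] v=[1.7481 -1.2002 2.8086 -1.7735]
Step 4: x=[7.8002 12.0211 19.2848 24.5540] v=[1.0308 -0.7781 2.8303 -1.8856]
Step 5: x=[7.8342 12.0168 19.8677 24.1283] v=[0.1360 -0.0174 2.3317 -1.7029]
Step 6: x=[7.6400 12.2417 20.2262 23.8113] v=[-0.7769 0.8997 1.4341 -1.2681]
Step 7: x=[7.2559 12.6781 20.3098 23.6452] v=[-1.5365 1.7454 0.3343 -0.6644]
Max displacement = 2.3098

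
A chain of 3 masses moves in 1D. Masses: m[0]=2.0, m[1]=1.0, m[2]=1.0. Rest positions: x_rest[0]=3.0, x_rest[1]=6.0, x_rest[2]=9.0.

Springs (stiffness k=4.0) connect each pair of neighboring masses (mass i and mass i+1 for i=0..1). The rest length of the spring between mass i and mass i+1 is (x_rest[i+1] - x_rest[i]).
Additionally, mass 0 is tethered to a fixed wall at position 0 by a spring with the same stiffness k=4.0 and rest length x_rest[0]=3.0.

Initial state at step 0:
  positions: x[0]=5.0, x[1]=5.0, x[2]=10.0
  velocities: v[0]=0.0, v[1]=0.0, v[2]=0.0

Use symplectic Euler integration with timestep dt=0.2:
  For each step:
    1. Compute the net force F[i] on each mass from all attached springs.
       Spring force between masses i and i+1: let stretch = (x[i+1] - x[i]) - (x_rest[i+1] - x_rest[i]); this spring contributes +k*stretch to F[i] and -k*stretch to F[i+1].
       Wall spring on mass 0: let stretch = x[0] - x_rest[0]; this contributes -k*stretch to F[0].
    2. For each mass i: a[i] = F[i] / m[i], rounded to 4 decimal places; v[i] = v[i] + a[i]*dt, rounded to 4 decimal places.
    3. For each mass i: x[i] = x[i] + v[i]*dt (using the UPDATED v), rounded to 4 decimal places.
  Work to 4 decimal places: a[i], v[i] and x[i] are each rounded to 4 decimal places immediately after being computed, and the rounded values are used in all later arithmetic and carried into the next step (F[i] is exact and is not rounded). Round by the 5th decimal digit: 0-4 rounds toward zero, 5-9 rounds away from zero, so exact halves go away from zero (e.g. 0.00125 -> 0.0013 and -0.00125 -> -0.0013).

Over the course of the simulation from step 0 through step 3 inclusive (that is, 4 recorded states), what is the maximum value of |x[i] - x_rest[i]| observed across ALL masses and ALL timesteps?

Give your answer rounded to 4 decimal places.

Answer: 2.1119

Derivation:
Step 0: x=[5.0000 5.0000 10.0000] v=[0.0000 0.0000 0.0000]
Step 1: x=[4.6000 5.8000 9.6800] v=[-2.0000 4.0000 -1.6000]
Step 2: x=[3.9280 7.0288 9.2192] v=[-3.3600 6.1440 -2.3040]
Step 3: x=[3.1898 8.1119 8.8879] v=[-3.6909 5.4157 -1.6563]
Max displacement = 2.1119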